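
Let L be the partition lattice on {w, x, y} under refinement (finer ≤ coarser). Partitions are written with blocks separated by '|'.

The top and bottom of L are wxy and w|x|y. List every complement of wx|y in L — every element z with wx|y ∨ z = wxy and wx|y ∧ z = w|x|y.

Need z with wx|y ∨ z = wxy and wx|y ∧ z = w|x|y.
Checking each element gives: wy|x, w|xy.

wy|x, w|xy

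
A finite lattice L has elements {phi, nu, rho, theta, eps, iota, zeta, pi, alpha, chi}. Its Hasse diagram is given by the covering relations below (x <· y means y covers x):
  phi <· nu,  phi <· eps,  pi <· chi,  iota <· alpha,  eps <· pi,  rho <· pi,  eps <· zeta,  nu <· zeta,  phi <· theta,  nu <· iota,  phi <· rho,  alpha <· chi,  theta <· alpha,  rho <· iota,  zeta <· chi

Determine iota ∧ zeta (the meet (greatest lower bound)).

nu

Common lower bounds of {iota, zeta}: nu, phi.
The greatest among these is nu.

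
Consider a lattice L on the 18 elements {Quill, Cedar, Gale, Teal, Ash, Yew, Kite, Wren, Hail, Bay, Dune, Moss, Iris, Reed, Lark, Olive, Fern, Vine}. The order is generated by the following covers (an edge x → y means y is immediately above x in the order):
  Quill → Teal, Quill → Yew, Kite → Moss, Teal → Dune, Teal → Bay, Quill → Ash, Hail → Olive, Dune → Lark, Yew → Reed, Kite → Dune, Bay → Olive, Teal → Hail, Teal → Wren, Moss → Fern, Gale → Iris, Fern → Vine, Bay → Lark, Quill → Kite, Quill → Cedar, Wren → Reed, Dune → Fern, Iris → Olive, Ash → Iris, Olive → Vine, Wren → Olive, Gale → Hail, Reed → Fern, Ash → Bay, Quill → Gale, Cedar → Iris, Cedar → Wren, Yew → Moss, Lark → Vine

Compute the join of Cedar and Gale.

Common upper bounds of {Cedar, Gale}: Iris, Olive, Vine.
The least among these is Iris.

Iris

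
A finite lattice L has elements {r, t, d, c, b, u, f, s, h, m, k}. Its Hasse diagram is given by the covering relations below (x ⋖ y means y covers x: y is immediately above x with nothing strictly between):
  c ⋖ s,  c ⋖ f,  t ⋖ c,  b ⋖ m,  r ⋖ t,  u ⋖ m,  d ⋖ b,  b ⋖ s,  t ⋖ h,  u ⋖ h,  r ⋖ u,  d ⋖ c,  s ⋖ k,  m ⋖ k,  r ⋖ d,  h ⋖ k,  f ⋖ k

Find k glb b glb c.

d

Common lower bounds of {k, b, c}: d, r.
The greatest among these is d.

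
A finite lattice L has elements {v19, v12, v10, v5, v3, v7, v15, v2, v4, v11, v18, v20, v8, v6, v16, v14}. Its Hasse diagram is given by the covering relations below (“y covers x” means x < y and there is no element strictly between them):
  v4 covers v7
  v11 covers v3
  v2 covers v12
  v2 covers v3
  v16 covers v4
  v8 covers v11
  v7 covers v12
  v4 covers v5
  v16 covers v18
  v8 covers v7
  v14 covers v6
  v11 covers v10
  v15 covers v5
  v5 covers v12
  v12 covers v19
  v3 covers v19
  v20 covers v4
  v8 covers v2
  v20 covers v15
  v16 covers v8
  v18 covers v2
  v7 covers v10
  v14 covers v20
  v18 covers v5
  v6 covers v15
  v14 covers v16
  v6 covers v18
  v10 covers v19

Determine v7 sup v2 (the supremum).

Common upper bounds of {v7, v2}: v14, v16, v8.
The least among these is v8.

v8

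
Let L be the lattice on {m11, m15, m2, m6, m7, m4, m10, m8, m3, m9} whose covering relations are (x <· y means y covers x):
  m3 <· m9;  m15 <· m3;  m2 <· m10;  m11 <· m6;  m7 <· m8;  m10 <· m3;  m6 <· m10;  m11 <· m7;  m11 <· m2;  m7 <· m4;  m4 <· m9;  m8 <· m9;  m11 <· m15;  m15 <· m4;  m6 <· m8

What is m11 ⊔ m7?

m7

Common upper bounds of {m11, m7}: m4, m7, m8, m9.
The least among these is m7.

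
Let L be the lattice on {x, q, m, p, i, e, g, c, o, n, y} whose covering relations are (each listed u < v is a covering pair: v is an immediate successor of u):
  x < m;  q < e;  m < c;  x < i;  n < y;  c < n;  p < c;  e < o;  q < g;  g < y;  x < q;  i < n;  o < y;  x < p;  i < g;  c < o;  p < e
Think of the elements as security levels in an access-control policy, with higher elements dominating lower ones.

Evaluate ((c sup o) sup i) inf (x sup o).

o

c ∨ o = o
o ∨ i = y
x ∨ o = o
y ∧ o = o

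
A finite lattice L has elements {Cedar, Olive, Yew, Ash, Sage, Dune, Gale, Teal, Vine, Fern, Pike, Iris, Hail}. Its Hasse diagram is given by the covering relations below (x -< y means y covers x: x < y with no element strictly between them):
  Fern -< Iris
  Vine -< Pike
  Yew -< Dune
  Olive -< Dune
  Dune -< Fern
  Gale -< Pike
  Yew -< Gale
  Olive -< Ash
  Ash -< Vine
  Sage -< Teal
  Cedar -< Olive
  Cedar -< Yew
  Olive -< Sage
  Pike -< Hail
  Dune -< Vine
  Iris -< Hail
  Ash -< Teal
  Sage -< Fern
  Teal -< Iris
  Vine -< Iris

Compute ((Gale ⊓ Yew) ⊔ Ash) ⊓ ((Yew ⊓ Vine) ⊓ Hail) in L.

Gale ∧ Yew = Yew
Yew ∨ Ash = Vine
Yew ∧ Vine = Yew
Yew ∧ Hail = Yew
Vine ∧ Yew = Yew

Yew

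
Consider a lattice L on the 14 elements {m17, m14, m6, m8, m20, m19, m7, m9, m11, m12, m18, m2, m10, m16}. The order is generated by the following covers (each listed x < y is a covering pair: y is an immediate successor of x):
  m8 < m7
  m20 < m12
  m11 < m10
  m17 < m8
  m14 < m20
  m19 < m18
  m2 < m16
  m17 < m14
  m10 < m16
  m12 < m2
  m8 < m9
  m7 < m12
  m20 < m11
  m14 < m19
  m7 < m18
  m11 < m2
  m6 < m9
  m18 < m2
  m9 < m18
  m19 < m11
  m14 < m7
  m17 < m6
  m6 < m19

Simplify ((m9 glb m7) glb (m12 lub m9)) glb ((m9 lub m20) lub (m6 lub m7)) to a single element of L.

m9 ∧ m7 = m8
m12 ∨ m9 = m2
m8 ∧ m2 = m8
m9 ∨ m20 = m2
m6 ∨ m7 = m18
m2 ∨ m18 = m2
m8 ∧ m2 = m8

m8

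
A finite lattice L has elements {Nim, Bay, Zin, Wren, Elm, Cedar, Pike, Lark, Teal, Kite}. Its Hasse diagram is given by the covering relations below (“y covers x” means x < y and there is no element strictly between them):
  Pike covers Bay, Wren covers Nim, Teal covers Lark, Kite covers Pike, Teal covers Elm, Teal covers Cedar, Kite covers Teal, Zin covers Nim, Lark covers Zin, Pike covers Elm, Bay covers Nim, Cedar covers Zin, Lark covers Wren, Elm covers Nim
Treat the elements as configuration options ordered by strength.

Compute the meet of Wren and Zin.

Common lower bounds of {Wren, Zin}: Nim.
The greatest among these is Nim.

Nim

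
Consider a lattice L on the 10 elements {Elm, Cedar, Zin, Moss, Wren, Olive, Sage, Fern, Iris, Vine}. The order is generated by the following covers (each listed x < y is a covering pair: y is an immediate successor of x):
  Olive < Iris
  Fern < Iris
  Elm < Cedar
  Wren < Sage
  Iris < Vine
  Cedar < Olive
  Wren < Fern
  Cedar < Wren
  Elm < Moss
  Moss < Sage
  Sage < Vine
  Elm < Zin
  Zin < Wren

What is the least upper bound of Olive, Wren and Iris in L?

Iris

Common upper bounds of {Olive, Wren, Iris}: Iris, Vine.
The least among these is Iris.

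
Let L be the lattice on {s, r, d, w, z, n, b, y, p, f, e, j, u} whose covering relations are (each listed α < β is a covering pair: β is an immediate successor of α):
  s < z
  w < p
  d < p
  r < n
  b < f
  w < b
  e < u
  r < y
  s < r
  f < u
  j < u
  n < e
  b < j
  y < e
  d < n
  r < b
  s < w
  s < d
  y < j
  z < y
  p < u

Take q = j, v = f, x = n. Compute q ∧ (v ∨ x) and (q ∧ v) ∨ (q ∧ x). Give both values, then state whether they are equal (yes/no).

v ∨ x = u, so q ∧ (v ∨ x) = j ∧ u = j.
q ∧ v = b and q ∧ x = r, so (q ∧ v) ∨ (q ∧ x) = b ∨ r = b.
Equal: no.

j; b; no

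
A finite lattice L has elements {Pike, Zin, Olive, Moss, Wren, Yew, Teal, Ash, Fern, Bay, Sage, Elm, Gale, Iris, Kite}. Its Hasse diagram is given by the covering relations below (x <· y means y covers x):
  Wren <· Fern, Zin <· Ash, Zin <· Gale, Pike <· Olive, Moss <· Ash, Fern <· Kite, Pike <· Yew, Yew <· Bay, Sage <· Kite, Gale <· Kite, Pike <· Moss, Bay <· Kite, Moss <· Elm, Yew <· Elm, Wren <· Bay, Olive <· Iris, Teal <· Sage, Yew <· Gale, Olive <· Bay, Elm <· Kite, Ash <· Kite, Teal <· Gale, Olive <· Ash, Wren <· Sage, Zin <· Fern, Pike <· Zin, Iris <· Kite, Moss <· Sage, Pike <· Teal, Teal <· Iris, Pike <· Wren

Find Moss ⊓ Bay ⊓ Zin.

Common lower bounds of {Moss, Bay, Zin}: Pike.
The greatest among these is Pike.

Pike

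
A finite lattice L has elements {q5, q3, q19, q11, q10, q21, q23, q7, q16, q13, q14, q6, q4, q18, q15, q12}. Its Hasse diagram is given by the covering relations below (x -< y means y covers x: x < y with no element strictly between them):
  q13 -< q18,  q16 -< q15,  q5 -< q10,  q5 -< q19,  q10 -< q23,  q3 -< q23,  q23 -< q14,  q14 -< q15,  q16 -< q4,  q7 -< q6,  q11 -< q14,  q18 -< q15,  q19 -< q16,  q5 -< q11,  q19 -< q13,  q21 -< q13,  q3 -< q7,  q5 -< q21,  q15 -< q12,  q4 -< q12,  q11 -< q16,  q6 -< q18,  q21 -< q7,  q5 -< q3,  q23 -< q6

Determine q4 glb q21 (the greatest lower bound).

Common lower bounds of {q4, q21}: q5.
The greatest among these is q5.

q5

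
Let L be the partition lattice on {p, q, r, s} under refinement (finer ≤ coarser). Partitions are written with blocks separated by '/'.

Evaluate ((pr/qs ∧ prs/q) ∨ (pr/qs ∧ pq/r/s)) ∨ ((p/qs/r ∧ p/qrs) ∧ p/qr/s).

pr/q/s

pr/qs ∧ prs/q = pr/q/s
pr/qs ∧ pq/r/s = p/q/r/s
pr/q/s ∨ p/q/r/s = pr/q/s
p/qs/r ∧ p/qrs = p/qs/r
p/qs/r ∧ p/qr/s = p/q/r/s
pr/q/s ∨ p/q/r/s = pr/q/s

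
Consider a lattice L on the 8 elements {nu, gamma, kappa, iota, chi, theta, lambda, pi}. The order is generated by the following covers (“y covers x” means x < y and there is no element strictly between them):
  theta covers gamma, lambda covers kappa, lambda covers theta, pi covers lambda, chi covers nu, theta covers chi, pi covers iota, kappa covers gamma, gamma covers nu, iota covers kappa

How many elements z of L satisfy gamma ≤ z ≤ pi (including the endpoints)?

The interval [gamma, pi] = {gamma, iota, kappa, lambda, pi, theta}, which has 6 elements.

6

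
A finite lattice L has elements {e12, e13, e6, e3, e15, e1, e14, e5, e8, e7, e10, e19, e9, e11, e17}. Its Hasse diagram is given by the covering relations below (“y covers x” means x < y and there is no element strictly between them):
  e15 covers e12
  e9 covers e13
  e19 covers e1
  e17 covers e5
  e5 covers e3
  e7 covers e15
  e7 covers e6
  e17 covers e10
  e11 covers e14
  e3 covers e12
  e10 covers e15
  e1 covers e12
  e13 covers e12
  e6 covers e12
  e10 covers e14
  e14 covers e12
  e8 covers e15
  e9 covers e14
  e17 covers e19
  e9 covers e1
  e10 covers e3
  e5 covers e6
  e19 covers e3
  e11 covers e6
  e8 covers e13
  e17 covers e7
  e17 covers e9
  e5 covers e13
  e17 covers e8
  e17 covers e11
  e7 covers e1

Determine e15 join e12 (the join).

e15

Common upper bounds of {e15, e12}: e10, e15, e17, e7, e8.
The least among these is e15.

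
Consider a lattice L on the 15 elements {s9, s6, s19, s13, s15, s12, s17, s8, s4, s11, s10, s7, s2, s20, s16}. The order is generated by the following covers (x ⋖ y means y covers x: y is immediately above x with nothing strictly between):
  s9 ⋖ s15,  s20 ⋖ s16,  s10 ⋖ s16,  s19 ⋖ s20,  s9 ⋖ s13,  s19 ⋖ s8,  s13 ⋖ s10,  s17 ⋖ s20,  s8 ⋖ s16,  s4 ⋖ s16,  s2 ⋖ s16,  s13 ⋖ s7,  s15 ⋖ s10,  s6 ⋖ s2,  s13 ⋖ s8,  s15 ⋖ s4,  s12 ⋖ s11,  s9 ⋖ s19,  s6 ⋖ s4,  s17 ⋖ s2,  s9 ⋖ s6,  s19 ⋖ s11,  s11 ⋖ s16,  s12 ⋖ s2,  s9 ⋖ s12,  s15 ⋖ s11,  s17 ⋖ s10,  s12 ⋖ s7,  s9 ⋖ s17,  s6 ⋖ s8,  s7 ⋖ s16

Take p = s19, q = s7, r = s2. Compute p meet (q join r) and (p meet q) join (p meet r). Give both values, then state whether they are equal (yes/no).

s19; s9; no

q join r = s16, so p meet (q join r) = s19 meet s16 = s19.
p meet q = s9 and p meet r = s9, so (p meet q) join (p meet r) = s9 join s9 = s9.
Equal: no.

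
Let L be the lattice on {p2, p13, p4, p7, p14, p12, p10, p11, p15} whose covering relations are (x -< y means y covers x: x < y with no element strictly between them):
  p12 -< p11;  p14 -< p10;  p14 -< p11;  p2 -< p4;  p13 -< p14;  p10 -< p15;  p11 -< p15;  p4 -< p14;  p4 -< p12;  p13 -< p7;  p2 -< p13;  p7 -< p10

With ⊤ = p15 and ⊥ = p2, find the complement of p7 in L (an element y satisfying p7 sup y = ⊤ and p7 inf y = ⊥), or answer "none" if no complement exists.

Need y with p7 ∨ y = p15 and p7 ∧ y = p2.
Checking each element gives: p12.

p12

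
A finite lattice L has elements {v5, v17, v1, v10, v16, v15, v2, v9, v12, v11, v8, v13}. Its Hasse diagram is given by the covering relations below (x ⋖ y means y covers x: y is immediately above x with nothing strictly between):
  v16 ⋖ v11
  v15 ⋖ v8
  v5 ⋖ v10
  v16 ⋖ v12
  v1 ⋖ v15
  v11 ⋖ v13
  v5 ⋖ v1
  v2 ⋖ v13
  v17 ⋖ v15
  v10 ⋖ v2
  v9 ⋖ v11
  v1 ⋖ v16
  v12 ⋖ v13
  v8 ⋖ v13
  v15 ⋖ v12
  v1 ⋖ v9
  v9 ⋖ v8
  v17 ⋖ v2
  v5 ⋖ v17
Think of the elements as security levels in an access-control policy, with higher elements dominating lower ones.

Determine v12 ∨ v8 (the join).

Common upper bounds of {v12, v8}: v13.
The least among these is v13.

v13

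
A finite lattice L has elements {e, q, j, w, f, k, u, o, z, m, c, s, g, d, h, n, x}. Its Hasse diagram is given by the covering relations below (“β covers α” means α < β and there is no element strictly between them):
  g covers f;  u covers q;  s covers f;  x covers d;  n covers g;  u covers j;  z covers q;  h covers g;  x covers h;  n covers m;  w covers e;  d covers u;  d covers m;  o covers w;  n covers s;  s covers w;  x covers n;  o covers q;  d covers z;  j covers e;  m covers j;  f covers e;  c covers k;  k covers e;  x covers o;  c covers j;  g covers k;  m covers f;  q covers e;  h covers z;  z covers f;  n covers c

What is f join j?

m

Common upper bounds of {f, j}: d, m, n, x.
The least among these is m.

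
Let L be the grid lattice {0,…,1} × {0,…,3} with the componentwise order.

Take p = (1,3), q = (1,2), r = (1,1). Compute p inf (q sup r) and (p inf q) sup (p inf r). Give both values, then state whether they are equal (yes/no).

q sup r = (1,2), so p inf (q sup r) = (1,3) inf (1,2) = (1,2).
p inf q = (1,2) and p inf r = (1,1), so (p inf q) sup (p inf r) = (1,2) sup (1,1) = (1,2).
Equal: yes.

(1,2); (1,2); yes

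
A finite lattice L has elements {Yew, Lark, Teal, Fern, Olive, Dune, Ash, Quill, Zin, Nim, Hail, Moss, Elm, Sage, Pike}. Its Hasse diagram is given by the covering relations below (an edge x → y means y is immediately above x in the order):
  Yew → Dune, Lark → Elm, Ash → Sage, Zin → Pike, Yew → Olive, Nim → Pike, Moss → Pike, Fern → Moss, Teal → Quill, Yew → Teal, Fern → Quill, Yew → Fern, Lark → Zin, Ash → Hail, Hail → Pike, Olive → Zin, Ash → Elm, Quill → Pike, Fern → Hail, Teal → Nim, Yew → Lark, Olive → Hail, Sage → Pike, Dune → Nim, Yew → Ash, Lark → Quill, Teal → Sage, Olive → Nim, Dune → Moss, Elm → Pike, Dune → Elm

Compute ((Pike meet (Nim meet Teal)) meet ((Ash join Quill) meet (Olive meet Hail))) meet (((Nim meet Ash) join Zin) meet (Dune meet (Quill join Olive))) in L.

Nim ∧ Teal = Teal
Pike ∧ Teal = Teal
Ash ∨ Quill = Pike
Olive ∧ Hail = Olive
Pike ∧ Olive = Olive
Teal ∧ Olive = Yew
Nim ∧ Ash = Yew
Yew ∨ Zin = Zin
Quill ∨ Olive = Pike
Dune ∧ Pike = Dune
Zin ∧ Dune = Yew
Yew ∧ Yew = Yew

Yew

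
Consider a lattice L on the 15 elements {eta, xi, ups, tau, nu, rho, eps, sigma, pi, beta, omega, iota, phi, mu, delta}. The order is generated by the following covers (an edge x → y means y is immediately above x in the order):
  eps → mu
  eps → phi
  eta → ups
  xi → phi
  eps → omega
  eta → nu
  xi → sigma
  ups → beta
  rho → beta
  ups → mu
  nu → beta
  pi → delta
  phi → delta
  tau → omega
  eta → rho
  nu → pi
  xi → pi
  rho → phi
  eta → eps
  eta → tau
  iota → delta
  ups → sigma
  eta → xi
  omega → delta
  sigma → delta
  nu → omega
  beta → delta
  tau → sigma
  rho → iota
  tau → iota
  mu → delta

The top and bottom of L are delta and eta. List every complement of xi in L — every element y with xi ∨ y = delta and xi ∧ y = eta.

beta, iota, mu, omega

Need y with xi ∨ y = delta and xi ∧ y = eta.
Checking each element gives: beta, iota, mu, omega.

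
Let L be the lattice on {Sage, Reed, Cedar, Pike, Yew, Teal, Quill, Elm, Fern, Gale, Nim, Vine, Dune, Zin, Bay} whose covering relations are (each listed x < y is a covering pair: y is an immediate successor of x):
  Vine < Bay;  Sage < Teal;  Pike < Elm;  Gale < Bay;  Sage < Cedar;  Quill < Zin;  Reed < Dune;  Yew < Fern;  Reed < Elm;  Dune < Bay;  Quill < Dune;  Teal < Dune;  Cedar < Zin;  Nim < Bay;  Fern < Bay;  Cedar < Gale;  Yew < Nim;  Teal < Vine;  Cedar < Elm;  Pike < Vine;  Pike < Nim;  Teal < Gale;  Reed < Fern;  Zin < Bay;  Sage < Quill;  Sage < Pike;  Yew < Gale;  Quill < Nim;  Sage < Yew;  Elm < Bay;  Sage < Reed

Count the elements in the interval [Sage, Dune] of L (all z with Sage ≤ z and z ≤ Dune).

5

The interval [Sage, Dune] = {Dune, Quill, Reed, Sage, Teal}, which has 5 elements.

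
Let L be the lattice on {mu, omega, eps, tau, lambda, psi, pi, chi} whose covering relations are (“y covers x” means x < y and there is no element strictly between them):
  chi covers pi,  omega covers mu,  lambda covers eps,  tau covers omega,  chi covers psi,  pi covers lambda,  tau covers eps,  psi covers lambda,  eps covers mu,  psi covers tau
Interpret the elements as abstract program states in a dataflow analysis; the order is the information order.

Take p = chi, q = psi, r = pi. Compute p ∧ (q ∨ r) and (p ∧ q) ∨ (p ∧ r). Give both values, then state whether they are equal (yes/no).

chi; chi; yes

q ∨ r = chi, so p ∧ (q ∨ r) = chi ∧ chi = chi.
p ∧ q = psi and p ∧ r = pi, so (p ∧ q) ∨ (p ∧ r) = psi ∨ pi = chi.
Equal: yes.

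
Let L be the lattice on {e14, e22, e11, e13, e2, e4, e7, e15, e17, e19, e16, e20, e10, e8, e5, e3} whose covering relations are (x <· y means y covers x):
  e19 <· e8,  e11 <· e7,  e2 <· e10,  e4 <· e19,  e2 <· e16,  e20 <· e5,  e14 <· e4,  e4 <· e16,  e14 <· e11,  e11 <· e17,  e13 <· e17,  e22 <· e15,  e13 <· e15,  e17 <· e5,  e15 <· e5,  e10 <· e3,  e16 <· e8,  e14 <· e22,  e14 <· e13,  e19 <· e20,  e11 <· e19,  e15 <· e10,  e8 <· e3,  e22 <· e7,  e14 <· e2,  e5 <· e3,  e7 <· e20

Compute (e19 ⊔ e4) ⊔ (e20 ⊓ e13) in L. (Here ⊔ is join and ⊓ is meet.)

e19

e19 ∨ e4 = e19
e20 ∧ e13 = e14
e19 ∨ e14 = e19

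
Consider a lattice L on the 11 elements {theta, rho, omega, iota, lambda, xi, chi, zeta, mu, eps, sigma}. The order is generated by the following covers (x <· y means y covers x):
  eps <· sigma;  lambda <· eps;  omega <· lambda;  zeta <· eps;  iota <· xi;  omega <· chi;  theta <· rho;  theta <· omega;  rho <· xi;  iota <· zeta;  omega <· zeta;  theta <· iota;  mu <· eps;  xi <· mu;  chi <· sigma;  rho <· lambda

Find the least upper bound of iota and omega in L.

zeta

Common upper bounds of {iota, omega}: eps, sigma, zeta.
The least among these is zeta.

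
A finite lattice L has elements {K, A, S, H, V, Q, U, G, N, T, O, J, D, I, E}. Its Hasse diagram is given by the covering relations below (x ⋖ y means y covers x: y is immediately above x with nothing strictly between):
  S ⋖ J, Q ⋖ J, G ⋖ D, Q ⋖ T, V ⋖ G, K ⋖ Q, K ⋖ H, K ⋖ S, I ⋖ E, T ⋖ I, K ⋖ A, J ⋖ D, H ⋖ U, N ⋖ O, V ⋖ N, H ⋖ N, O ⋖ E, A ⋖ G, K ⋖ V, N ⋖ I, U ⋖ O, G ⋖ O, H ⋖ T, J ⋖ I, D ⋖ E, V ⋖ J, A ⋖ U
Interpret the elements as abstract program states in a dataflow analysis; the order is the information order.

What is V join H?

N

Common upper bounds of {V, H}: E, I, N, O.
The least among these is N.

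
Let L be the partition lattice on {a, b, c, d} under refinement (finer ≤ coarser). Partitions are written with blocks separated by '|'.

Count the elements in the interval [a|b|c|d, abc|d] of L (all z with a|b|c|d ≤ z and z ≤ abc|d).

5

The interval [a|b|c|d, abc|d] = {abc|d, ab|c|d, ac|b|d, a|bc|d, a|b|c|d}, which has 5 elements.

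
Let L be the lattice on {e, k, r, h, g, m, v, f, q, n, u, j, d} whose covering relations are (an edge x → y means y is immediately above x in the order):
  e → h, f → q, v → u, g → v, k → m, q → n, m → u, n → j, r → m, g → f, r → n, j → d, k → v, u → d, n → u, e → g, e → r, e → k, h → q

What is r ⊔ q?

Common upper bounds of {r, q}: d, j, n, u.
The least among these is n.

n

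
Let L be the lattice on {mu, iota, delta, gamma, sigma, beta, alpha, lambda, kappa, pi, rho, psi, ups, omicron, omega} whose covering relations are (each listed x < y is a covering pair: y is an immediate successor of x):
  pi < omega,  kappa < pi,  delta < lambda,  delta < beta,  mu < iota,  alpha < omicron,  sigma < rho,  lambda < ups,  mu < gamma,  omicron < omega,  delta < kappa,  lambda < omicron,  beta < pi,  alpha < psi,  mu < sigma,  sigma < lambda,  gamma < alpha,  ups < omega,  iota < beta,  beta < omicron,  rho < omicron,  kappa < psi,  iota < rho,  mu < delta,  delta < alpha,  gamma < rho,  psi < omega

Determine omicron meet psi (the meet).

alpha

Common lower bounds of {omicron, psi}: alpha, delta, gamma, mu.
The greatest among these is alpha.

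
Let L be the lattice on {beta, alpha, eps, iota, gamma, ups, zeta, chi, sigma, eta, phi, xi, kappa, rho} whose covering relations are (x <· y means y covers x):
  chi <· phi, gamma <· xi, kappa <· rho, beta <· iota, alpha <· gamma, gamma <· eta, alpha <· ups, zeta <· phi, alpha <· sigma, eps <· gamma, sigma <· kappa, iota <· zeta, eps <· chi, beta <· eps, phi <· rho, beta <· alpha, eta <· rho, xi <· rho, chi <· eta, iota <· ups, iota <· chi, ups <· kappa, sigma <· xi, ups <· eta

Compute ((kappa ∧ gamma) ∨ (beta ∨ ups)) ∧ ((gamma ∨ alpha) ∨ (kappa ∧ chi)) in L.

ups

kappa ∧ gamma = alpha
beta ∨ ups = ups
alpha ∨ ups = ups
gamma ∨ alpha = gamma
kappa ∧ chi = iota
gamma ∨ iota = eta
ups ∧ eta = ups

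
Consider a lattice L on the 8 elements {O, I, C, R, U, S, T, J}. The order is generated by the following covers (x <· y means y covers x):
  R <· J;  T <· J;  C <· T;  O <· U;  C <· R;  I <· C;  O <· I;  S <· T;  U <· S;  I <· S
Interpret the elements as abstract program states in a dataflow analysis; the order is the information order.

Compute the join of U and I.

S

Common upper bounds of {U, I}: J, S, T.
The least among these is S.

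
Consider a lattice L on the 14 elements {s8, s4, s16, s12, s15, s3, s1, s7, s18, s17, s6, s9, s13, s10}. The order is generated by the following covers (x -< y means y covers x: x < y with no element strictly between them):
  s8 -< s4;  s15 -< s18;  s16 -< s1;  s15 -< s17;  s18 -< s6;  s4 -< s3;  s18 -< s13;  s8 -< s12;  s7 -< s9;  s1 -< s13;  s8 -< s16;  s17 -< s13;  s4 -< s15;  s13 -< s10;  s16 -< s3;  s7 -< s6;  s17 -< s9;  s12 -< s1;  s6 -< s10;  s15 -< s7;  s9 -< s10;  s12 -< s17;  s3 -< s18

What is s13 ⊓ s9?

s17

Common lower bounds of {s13, s9}: s12, s15, s17, s4, s8.
The greatest among these is s17.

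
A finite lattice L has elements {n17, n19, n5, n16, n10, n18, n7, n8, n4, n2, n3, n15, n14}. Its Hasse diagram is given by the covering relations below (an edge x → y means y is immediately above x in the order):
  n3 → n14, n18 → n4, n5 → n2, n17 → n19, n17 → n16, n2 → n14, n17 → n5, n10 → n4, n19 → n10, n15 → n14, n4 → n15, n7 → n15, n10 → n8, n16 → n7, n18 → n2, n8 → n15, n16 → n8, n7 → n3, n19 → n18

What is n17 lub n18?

Common upper bounds of {n17, n18}: n14, n15, n18, n2, n4.
The least among these is n18.

n18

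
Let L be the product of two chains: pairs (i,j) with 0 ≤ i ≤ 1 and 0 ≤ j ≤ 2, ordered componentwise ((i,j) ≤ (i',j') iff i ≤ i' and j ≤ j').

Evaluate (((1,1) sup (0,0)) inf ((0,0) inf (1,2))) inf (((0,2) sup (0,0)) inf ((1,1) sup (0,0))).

(1,1) ∨ (0,0) = (1,1)
(0,0) ∧ (1,2) = (0,0)
(1,1) ∧ (0,0) = (0,0)
(0,2) ∨ (0,0) = (0,2)
(1,1) ∨ (0,0) = (1,1)
(0,2) ∧ (1,1) = (0,1)
(0,0) ∧ (0,1) = (0,0)

(0,0)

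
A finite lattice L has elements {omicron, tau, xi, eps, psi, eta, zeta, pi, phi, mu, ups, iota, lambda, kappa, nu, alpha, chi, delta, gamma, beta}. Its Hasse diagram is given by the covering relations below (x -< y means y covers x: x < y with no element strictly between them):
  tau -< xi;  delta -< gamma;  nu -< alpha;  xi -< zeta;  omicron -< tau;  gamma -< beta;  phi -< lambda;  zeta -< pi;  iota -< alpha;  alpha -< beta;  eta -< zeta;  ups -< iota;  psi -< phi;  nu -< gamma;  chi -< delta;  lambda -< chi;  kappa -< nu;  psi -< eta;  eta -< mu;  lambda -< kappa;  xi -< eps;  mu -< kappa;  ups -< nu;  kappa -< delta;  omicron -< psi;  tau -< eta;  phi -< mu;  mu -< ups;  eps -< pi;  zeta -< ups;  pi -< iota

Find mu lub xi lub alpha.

Common upper bounds of {mu, xi, alpha}: alpha, beta.
The least among these is alpha.

alpha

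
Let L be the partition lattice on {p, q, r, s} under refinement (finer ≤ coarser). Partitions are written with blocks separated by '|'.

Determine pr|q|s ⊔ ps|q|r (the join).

prs|q

The join of pr|q|s and ps|q|r merges any blocks that overlap across the partitions, giving prs|q.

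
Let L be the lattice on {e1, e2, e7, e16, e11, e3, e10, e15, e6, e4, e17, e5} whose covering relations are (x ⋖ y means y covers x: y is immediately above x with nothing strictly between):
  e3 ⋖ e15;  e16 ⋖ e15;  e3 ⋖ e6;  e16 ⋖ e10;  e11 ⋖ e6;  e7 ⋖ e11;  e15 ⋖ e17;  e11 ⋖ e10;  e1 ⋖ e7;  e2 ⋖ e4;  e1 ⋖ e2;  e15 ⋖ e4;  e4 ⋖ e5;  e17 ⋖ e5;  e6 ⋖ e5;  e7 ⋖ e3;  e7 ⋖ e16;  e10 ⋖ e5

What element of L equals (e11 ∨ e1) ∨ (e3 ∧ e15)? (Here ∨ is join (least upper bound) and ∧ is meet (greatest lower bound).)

e11 ∨ e1 = e11
e3 ∧ e15 = e3
e11 ∨ e3 = e6

e6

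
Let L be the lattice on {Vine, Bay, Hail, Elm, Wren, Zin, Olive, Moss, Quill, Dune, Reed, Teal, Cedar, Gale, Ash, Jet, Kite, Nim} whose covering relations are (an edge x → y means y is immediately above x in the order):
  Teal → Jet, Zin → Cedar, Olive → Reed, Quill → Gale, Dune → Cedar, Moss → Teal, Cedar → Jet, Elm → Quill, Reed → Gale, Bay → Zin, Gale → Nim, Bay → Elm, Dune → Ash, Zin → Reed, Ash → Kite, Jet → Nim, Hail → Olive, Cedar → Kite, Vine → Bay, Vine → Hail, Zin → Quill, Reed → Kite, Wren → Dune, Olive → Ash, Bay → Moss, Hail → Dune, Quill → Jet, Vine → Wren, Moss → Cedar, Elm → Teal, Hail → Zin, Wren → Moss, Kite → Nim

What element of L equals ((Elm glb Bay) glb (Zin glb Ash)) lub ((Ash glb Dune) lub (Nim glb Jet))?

Elm ∧ Bay = Bay
Zin ∧ Ash = Hail
Bay ∧ Hail = Vine
Ash ∧ Dune = Dune
Nim ∧ Jet = Jet
Dune ∨ Jet = Jet
Vine ∨ Jet = Jet

Jet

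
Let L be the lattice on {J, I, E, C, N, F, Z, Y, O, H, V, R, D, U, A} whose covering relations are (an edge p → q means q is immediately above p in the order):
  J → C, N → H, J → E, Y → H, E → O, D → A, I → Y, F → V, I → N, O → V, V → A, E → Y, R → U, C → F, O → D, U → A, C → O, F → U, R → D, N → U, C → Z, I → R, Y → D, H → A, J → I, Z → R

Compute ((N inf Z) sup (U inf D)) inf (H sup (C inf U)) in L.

N ∧ Z = J
U ∧ D = R
J ∨ R = R
C ∧ U = C
H ∨ C = A
R ∧ A = R

R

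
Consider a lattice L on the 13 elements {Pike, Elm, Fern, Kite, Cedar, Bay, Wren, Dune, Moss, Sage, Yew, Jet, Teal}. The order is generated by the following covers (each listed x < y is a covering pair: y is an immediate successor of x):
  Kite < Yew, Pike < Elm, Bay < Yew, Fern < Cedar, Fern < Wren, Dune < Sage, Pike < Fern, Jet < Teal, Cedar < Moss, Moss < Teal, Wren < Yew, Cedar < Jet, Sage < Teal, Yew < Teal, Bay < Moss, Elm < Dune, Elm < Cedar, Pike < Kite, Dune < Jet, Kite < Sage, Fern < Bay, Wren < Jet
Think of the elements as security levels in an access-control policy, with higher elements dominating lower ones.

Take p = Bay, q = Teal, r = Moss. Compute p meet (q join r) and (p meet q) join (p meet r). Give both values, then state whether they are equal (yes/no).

q join r = Teal, so p meet (q join r) = Bay meet Teal = Bay.
p meet q = Bay and p meet r = Bay, so (p meet q) join (p meet r) = Bay join Bay = Bay.
Equal: yes.

Bay; Bay; yes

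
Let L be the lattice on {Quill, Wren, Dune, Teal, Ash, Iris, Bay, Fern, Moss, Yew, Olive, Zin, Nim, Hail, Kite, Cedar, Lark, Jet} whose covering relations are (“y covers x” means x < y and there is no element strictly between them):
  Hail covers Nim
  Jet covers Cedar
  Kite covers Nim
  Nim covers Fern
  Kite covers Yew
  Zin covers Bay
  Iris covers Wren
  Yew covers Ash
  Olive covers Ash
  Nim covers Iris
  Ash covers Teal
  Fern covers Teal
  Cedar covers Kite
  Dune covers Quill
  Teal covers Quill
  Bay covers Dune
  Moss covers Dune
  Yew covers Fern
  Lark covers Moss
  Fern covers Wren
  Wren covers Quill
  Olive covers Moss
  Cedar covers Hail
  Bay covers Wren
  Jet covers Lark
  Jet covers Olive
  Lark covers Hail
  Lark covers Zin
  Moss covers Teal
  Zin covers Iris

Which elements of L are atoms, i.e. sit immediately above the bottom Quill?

Dune, Teal, Wren

The atoms are exactly the elements that cover Quill: Dune, Teal, Wren.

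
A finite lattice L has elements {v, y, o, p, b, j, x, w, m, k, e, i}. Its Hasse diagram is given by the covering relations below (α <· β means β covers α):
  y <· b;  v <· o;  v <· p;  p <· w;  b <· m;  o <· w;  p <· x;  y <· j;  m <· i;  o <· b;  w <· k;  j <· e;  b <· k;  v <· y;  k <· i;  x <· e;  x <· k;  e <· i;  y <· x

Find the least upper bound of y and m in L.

Common upper bounds of {y, m}: i, m.
The least among these is m.

m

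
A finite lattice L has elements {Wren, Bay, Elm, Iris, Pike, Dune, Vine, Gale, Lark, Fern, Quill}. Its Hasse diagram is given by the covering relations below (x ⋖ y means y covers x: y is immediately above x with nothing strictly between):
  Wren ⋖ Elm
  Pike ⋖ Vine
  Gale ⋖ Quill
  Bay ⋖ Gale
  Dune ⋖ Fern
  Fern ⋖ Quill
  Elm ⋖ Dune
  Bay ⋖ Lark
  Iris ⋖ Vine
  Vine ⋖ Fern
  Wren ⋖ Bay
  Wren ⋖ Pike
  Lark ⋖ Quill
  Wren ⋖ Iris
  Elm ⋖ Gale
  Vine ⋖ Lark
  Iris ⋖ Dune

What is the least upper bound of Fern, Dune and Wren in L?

Common upper bounds of {Fern, Dune, Wren}: Fern, Quill.
The least among these is Fern.

Fern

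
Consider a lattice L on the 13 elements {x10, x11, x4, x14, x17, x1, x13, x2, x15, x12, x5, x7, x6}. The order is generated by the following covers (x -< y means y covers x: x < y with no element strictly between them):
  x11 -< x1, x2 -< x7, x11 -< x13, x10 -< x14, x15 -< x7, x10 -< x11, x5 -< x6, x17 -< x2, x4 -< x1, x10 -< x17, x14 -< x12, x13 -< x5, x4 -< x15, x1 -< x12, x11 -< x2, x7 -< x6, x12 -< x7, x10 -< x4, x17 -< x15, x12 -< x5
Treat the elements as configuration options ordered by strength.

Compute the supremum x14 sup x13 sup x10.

x5

Common upper bounds of {x14, x13, x10}: x5, x6.
The least among these is x5.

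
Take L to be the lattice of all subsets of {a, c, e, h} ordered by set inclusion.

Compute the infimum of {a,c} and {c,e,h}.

{c}

Under ⊆, meet is intersection: {a,c} ∩ {c,e,h} = {c}.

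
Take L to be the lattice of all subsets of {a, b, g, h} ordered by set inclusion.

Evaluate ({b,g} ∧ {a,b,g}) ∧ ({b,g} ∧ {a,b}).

{b}

{b,g} ∧ {a,b,g} = {b,g}
{b,g} ∧ {a,b} = {b}
{b,g} ∧ {b} = {b}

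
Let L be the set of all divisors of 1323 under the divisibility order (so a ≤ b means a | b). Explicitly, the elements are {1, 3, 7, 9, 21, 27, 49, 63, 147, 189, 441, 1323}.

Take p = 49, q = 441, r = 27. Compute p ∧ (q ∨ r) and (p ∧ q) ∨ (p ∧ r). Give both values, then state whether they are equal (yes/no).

49; 49; yes

q ∨ r = 1323, so p ∧ (q ∨ r) = 49 ∧ 1323 = 49.
p ∧ q = 49 and p ∧ r = 1, so (p ∧ q) ∨ (p ∧ r) = 49 ∨ 1 = 49.
Equal: yes.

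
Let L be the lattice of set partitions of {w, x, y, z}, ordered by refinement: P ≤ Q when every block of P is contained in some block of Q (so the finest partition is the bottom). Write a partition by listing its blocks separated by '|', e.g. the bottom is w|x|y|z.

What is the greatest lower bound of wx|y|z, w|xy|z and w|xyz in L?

w|x|y|z

The meet (common refinement) of wx|y|z, w|xy|z, w|xyz intersects blocks pairwise, giving w|x|y|z.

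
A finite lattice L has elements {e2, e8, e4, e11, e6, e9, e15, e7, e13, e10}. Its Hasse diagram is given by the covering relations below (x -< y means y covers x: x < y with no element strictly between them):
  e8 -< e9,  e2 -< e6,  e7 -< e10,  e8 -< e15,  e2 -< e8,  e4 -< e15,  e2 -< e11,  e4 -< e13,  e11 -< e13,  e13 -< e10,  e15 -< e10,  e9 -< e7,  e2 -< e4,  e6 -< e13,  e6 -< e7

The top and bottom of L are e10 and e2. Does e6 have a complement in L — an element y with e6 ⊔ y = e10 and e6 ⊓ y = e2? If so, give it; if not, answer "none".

Need y with e6 ∨ y = e10 and e6 ∧ y = e2.
Checking each element gives: e15.

e15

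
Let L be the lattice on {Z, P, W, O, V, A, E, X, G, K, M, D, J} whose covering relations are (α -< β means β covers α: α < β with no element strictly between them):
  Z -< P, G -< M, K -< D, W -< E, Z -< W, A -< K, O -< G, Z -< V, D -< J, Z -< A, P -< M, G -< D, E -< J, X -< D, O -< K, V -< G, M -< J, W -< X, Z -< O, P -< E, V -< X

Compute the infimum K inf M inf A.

Common lower bounds of {K, M, A}: Z.
The greatest among these is Z.

Z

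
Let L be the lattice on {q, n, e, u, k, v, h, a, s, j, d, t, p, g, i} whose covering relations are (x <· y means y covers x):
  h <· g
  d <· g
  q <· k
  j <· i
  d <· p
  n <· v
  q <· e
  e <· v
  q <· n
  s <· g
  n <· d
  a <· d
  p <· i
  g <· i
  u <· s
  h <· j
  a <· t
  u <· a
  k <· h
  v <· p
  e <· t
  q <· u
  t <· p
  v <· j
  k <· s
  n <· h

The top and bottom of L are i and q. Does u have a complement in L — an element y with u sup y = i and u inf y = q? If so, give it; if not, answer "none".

Need y with u ∨ y = i and u ∧ y = q.
Checking each element gives: j.

j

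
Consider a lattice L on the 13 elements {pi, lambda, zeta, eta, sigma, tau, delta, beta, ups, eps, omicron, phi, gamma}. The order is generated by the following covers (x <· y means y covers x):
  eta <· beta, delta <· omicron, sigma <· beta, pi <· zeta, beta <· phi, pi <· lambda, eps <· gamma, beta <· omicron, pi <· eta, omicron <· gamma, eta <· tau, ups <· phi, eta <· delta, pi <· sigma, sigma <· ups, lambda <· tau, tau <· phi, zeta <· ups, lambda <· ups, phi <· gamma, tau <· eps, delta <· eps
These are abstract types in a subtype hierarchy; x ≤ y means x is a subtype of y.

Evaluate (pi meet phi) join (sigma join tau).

phi

pi ∧ phi = pi
sigma ∨ tau = phi
pi ∨ phi = phi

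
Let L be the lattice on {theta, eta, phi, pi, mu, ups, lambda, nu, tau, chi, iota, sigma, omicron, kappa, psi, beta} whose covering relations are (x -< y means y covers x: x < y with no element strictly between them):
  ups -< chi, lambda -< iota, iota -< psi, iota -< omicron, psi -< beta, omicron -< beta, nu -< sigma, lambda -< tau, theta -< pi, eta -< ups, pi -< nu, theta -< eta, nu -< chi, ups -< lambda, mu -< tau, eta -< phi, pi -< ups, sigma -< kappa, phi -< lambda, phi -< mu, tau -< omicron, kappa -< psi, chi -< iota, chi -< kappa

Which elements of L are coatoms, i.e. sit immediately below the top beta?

omicron, psi

The coatoms are exactly the elements covered by beta: omicron, psi.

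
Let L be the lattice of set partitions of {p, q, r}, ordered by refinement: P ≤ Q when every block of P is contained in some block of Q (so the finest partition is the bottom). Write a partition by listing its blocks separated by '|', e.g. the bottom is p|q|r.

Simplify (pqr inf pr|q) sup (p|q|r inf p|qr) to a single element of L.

pqr ∧ pr|q = pr|q
p|q|r ∧ p|qr = p|q|r
pr|q ∨ p|q|r = pr|q

pr|q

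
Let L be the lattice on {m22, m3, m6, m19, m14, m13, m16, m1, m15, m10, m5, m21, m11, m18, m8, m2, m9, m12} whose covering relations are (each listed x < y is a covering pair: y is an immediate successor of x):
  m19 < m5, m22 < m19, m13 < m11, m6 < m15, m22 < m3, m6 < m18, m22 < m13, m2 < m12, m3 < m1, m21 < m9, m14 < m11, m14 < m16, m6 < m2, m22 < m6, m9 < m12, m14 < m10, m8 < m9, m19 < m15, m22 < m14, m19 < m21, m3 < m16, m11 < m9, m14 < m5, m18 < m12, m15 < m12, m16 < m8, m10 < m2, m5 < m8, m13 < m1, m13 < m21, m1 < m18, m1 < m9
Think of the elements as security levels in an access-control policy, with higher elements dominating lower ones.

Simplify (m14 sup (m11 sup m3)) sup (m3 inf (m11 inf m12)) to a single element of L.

m9

m11 ∨ m3 = m9
m14 ∨ m9 = m9
m11 ∧ m12 = m11
m3 ∧ m11 = m22
m9 ∨ m22 = m9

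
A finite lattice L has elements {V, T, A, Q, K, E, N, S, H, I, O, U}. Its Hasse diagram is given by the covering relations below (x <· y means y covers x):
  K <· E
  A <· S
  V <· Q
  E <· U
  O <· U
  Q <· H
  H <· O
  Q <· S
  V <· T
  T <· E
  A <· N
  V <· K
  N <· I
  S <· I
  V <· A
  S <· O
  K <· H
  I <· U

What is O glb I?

S

Common lower bounds of {O, I}: A, Q, S, V.
The greatest among these is S.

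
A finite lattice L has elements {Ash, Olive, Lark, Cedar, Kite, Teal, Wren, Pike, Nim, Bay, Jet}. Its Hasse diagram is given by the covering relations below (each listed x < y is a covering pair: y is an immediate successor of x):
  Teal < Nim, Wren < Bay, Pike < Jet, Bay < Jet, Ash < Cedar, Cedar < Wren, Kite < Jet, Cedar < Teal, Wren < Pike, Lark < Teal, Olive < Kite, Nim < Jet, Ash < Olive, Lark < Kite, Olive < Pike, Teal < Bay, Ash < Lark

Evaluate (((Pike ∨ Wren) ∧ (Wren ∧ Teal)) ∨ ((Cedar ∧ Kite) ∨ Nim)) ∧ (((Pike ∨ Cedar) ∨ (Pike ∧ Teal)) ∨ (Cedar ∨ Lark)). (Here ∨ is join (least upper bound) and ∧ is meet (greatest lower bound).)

Pike ∨ Wren = Pike
Wren ∧ Teal = Cedar
Pike ∧ Cedar = Cedar
Cedar ∧ Kite = Ash
Ash ∨ Nim = Nim
Cedar ∨ Nim = Nim
Pike ∨ Cedar = Pike
Pike ∧ Teal = Cedar
Pike ∨ Cedar = Pike
Cedar ∨ Lark = Teal
Pike ∨ Teal = Jet
Nim ∧ Jet = Nim

Nim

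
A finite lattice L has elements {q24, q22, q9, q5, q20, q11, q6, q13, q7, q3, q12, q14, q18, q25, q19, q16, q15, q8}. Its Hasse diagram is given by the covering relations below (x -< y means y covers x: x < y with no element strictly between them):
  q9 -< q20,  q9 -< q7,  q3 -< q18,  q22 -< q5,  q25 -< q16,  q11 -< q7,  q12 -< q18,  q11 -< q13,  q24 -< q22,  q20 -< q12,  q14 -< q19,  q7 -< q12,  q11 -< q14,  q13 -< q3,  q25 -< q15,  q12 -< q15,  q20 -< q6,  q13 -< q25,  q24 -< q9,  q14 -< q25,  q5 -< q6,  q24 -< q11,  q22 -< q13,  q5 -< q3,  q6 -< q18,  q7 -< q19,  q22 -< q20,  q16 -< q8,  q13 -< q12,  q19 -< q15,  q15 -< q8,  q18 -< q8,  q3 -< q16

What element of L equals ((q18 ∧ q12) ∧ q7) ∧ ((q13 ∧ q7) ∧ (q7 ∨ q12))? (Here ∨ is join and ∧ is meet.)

q11

q18 ∧ q12 = q12
q12 ∧ q7 = q7
q13 ∧ q7 = q11
q7 ∨ q12 = q12
q11 ∧ q12 = q11
q7 ∧ q11 = q11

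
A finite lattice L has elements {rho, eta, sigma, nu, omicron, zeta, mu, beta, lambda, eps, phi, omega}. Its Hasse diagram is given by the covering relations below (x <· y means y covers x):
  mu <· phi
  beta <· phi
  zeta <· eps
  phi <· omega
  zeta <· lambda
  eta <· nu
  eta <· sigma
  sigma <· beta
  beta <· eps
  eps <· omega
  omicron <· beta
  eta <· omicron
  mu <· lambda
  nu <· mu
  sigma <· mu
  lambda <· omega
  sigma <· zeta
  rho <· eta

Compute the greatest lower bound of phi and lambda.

mu

Common lower bounds of {phi, lambda}: eta, mu, nu, rho, sigma.
The greatest among these is mu.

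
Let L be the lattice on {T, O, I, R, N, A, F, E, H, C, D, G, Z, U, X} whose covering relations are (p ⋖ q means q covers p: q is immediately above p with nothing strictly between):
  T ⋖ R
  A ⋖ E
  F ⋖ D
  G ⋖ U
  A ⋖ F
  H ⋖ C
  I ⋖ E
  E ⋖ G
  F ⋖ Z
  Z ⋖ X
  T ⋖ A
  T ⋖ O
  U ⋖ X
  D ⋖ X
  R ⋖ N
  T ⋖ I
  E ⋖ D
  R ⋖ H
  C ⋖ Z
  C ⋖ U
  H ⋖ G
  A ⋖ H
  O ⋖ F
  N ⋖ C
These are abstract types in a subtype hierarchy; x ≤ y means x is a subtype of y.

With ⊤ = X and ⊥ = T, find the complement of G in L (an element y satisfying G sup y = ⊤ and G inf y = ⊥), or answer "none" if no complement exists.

O

Need y with G ∨ y = X and G ∧ y = T.
Checking each element gives: O.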